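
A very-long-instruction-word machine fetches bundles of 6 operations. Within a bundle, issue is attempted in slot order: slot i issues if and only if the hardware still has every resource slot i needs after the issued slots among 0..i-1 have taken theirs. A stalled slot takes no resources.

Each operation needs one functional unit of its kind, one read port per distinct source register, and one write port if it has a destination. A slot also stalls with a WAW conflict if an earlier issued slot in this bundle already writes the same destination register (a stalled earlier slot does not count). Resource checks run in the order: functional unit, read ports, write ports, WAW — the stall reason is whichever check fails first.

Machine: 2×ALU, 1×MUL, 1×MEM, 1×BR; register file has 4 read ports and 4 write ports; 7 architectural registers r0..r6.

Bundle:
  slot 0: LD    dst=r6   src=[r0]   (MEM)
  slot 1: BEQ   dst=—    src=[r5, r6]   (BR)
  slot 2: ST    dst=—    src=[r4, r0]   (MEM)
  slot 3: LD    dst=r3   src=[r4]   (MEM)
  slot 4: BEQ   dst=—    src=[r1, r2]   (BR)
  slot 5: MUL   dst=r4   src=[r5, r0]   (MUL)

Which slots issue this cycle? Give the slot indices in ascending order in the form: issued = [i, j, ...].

issued = [0, 1]

  0. MEM→r6 ⇒ go  {2A/1Mu/0Ld/1B | 3r 3w}
  1. BR ⇒ go  {2A/1Mu/0Ld/0B | 1r 3w}
  2. MEM ⇒ no(FU)  {2A/1Mu/0Ld/0B | 1r 3w}
  3. MEM→r3 ⇒ no(FU)  {2A/1Mu/0Ld/0B | 1r 3w}
  4. BR ⇒ no(FU)  {2A/1Mu/0Ld/0B | 1r 3w}
  5. MUL→r4 ⇒ no(RD_PORT)  {2A/1Mu/0Ld/0B | 1r 3w}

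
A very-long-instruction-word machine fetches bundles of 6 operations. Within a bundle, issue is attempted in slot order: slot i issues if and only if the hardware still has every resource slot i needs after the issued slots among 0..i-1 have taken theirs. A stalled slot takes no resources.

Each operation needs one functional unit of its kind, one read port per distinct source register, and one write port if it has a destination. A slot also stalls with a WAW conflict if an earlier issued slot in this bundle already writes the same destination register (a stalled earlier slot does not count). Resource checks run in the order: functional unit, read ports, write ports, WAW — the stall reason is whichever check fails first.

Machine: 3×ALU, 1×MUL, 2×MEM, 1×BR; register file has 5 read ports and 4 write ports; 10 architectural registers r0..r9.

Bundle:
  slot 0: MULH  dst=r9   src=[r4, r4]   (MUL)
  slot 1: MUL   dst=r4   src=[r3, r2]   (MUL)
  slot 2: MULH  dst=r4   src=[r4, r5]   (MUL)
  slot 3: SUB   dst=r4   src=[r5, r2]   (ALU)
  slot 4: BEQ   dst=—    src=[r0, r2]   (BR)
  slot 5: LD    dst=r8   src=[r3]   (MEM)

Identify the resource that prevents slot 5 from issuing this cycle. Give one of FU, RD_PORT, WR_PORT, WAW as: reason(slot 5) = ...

slot 0 (MUL): ISSUE — free A3,Mu0,Ld2,B1 rp4 wp3
slot 1 (MUL): stall FU — free A3,Mu0,Ld2,B1 rp4 wp3
slot 2 (MUL): stall FU — free A3,Mu0,Ld2,B1 rp4 wp3
slot 3 (ALU): ISSUE — free A2,Mu0,Ld2,B1 rp2 wp2
slot 4 (BR): ISSUE — free A2,Mu0,Ld2,B0 rp0 wp2
slot 5 (MEM): stall RD_PORT — free A2,Mu0,Ld2,B0 rp0 wp2

reason(slot 5) = RD_PORT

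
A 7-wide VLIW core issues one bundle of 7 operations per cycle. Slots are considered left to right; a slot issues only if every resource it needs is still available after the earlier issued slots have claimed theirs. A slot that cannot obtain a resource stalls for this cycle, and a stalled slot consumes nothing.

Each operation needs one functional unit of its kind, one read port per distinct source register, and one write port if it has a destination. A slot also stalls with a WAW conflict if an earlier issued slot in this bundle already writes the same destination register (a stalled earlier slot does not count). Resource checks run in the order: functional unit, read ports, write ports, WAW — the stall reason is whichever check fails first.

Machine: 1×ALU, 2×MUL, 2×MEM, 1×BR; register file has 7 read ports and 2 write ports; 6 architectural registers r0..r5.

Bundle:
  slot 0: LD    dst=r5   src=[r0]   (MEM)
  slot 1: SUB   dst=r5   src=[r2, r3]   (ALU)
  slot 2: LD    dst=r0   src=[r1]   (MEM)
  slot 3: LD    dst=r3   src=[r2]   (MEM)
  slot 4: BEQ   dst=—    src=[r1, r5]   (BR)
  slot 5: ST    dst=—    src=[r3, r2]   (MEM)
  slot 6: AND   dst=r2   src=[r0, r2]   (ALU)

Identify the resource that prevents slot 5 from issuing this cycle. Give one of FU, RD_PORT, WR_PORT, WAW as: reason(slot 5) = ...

reason(slot 5) = FU

slot 0 (MEM): ISSUE — free A1,Mu2,Ld1,B1 rp6 wp1
slot 1 (ALU): stall WAW — free A1,Mu2,Ld1,B1 rp6 wp1
slot 2 (MEM): ISSUE — free A1,Mu2,Ld0,B1 rp5 wp0
slot 3 (MEM): stall FU — free A1,Mu2,Ld0,B1 rp5 wp0
slot 4 (BR): ISSUE — free A1,Mu2,Ld0,B0 rp3 wp0
slot 5 (MEM): stall FU — free A1,Mu2,Ld0,B0 rp3 wp0
slot 6 (ALU): stall WR_PORT — free A1,Mu2,Ld0,B0 rp3 wp0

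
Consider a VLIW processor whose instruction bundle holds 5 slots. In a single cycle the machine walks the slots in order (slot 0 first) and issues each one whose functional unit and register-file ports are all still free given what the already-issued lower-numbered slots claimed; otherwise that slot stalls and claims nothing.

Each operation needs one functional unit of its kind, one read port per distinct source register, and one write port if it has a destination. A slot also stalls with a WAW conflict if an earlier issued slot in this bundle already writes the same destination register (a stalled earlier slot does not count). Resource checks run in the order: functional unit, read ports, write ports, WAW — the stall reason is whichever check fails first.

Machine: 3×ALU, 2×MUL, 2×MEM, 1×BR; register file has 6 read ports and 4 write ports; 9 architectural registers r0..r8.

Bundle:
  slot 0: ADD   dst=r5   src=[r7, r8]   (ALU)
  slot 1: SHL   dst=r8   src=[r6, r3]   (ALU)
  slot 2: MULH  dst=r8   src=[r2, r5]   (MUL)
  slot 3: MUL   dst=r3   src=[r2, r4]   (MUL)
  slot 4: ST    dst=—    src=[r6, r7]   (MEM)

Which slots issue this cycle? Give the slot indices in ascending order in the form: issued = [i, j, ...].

[0] ALU needs rd=2 wr=1: ok; after: ALU=2 MUL=2 MEM=2 BR=1, R=4, W=3
[1] ALU needs rd=2 wr=1: ok; after: ALU=1 MUL=2 MEM=2 BR=1, R=2, W=2
[2] MUL needs rd=2 wr=1: WAW; after: ALU=1 MUL=2 MEM=2 BR=1, R=2, W=2
[3] MUL needs rd=2 wr=1: ok; after: ALU=1 MUL=1 MEM=2 BR=1, R=0, W=1
[4] MEM needs rd=2 wr=0: RD_PORT; after: ALU=1 MUL=1 MEM=2 BR=1, R=0, W=1

issued = [0, 1, 3]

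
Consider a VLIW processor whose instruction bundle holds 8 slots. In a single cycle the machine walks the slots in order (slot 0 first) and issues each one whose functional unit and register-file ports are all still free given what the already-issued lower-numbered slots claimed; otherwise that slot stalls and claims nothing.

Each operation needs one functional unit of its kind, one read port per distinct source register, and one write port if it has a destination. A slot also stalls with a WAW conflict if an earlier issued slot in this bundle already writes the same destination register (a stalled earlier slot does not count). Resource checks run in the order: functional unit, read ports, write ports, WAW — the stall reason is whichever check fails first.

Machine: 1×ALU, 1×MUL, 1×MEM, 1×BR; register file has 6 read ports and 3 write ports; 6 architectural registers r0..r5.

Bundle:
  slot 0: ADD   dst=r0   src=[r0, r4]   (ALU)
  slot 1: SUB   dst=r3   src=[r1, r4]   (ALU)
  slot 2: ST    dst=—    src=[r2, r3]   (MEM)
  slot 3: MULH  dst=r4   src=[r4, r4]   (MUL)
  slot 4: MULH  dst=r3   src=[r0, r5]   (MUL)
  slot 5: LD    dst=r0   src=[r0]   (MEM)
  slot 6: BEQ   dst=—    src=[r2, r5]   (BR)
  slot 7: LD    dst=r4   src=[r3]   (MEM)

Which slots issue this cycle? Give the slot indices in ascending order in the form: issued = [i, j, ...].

[0] ALU needs rd=2 wr=1: ok; after: ALU=0 MUL=1 MEM=1 BR=1, R=4, W=2
[1] ALU needs rd=2 wr=1: FU; after: ALU=0 MUL=1 MEM=1 BR=1, R=4, W=2
[2] MEM needs rd=2 wr=0: ok; after: ALU=0 MUL=1 MEM=0 BR=1, R=2, W=2
[3] MUL needs rd=1 wr=1: ok; after: ALU=0 MUL=0 MEM=0 BR=1, R=1, W=1
[4] MUL needs rd=2 wr=1: FU; after: ALU=0 MUL=0 MEM=0 BR=1, R=1, W=1
[5] MEM needs rd=1 wr=1: FU; after: ALU=0 MUL=0 MEM=0 BR=1, R=1, W=1
[6] BR needs rd=2 wr=0: RD_PORT; after: ALU=0 MUL=0 MEM=0 BR=1, R=1, W=1
[7] MEM needs rd=1 wr=1: FU; after: ALU=0 MUL=0 MEM=0 BR=1, R=1, W=1

issued = [0, 2, 3]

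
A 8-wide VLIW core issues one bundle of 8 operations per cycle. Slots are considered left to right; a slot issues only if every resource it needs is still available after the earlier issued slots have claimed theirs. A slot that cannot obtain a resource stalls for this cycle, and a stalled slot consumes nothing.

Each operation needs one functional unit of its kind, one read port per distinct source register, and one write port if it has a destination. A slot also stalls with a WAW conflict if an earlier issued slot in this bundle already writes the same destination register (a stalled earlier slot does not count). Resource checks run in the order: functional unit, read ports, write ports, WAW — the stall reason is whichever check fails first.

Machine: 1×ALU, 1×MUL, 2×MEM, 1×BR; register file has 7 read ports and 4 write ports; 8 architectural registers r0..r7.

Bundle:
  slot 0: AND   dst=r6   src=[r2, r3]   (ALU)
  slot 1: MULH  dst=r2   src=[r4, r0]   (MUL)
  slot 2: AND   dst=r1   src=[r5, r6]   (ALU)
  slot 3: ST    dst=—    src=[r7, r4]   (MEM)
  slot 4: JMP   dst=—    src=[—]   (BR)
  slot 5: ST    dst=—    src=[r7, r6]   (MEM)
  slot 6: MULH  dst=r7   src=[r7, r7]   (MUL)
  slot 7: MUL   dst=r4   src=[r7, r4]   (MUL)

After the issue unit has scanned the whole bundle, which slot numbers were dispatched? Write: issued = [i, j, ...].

[0] ALU needs rd=2 wr=1: ok; after: ALU=0 MUL=1 MEM=2 BR=1, R=5, W=3
[1] MUL needs rd=2 wr=1: ok; after: ALU=0 MUL=0 MEM=2 BR=1, R=3, W=2
[2] ALU needs rd=2 wr=1: FU; after: ALU=0 MUL=0 MEM=2 BR=1, R=3, W=2
[3] MEM needs rd=2 wr=0: ok; after: ALU=0 MUL=0 MEM=1 BR=1, R=1, W=2
[4] BR needs rd=0 wr=0: ok; after: ALU=0 MUL=0 MEM=1 BR=0, R=1, W=2
[5] MEM needs rd=2 wr=0: RD_PORT; after: ALU=0 MUL=0 MEM=1 BR=0, R=1, W=2
[6] MUL needs rd=1 wr=1: FU; after: ALU=0 MUL=0 MEM=1 BR=0, R=1, W=2
[7] MUL needs rd=2 wr=1: FU; after: ALU=0 MUL=0 MEM=1 BR=0, R=1, W=2

issued = [0, 1, 3, 4]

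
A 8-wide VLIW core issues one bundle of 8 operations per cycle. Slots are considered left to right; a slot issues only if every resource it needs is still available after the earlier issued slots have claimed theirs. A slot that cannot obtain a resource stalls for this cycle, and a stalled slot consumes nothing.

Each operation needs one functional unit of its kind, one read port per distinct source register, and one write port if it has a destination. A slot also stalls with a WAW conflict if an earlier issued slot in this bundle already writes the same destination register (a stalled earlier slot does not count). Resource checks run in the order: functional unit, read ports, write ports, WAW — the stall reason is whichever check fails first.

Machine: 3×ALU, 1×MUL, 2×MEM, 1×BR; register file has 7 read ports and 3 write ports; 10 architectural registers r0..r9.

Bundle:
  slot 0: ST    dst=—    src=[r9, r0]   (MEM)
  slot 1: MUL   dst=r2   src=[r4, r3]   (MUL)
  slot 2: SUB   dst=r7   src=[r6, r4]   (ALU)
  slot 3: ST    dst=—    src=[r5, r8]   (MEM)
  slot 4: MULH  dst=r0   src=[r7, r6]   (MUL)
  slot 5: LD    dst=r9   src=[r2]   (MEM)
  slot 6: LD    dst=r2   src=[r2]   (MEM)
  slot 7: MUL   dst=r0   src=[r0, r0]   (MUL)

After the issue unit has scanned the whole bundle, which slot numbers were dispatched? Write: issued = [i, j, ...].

issued = [0, 1, 2, 5]

[0] MEM needs rd=2 wr=0: ok; after: ALU=3 MUL=1 MEM=1 BR=1, R=5, W=3
[1] MUL needs rd=2 wr=1: ok; after: ALU=3 MUL=0 MEM=1 BR=1, R=3, W=2
[2] ALU needs rd=2 wr=1: ok; after: ALU=2 MUL=0 MEM=1 BR=1, R=1, W=1
[3] MEM needs rd=2 wr=0: RD_PORT; after: ALU=2 MUL=0 MEM=1 BR=1, R=1, W=1
[4] MUL needs rd=2 wr=1: FU; after: ALU=2 MUL=0 MEM=1 BR=1, R=1, W=1
[5] MEM needs rd=1 wr=1: ok; after: ALU=2 MUL=0 MEM=0 BR=1, R=0, W=0
[6] MEM needs rd=1 wr=1: FU; after: ALU=2 MUL=0 MEM=0 BR=1, R=0, W=0
[7] MUL needs rd=1 wr=1: FU; after: ALU=2 MUL=0 MEM=0 BR=1, R=0, W=0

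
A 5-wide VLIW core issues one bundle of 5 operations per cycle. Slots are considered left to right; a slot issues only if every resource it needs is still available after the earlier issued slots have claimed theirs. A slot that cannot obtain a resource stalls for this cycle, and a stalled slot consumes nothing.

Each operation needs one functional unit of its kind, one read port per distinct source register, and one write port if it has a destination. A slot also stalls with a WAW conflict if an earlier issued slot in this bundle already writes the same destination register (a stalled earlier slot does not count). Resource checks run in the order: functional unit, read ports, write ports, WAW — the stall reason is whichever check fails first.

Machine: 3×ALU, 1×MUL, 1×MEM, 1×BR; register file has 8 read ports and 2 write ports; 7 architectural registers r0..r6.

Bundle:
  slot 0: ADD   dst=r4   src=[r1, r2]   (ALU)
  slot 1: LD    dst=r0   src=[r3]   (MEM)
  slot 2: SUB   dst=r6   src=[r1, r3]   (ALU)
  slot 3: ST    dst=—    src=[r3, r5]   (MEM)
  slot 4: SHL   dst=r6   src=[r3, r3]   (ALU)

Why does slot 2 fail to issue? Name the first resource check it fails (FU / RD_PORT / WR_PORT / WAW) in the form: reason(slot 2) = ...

reason(slot 2) = WR_PORT

#0 ALU src=r1,r2 dispatched  <A:2 Mu:1 Ld:1 B:1 rd:6 wr:1>
#1 MEM src=r3 dispatched  <A:2 Mu:1 Ld:0 B:1 rd:5 wr:0>
#2 ALU src=r1,r3 held:WR_PORT  <A:2 Mu:1 Ld:0 B:1 rd:5 wr:0>
#3 MEM src=r3,r5 held:FU  <A:2 Mu:1 Ld:0 B:1 rd:5 wr:0>
#4 ALU src=r3,r3 held:WR_PORT  <A:2 Mu:1 Ld:0 B:1 rd:5 wr:0>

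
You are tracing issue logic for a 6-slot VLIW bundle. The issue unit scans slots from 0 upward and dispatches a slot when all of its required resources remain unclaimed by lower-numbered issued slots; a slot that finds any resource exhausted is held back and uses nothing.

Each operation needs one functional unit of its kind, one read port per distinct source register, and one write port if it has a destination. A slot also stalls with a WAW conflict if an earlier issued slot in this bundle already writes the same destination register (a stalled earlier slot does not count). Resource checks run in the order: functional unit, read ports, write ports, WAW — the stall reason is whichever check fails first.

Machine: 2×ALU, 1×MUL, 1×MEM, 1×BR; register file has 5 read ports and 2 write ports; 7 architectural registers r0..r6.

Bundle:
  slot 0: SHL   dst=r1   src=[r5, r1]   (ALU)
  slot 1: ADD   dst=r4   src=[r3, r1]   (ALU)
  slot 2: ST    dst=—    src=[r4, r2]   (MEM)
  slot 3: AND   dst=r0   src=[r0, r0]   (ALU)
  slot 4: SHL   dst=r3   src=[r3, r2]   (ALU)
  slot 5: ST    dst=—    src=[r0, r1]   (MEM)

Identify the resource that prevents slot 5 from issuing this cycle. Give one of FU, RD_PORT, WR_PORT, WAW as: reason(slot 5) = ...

#0 ALU src=r5,r1 dispatched  <A:1 Mu:1 Ld:1 B:1 rd:3 wr:1>
#1 ALU src=r3,r1 dispatched  <A:0 Mu:1 Ld:1 B:1 rd:1 wr:0>
#2 MEM src=r4,r2 held:RD_PORT  <A:0 Mu:1 Ld:1 B:1 rd:1 wr:0>
#3 ALU src=r0,r0 held:FU  <A:0 Mu:1 Ld:1 B:1 rd:1 wr:0>
#4 ALU src=r3,r2 held:FU  <A:0 Mu:1 Ld:1 B:1 rd:1 wr:0>
#5 MEM src=r0,r1 held:RD_PORT  <A:0 Mu:1 Ld:1 B:1 rd:1 wr:0>

reason(slot 5) = RD_PORT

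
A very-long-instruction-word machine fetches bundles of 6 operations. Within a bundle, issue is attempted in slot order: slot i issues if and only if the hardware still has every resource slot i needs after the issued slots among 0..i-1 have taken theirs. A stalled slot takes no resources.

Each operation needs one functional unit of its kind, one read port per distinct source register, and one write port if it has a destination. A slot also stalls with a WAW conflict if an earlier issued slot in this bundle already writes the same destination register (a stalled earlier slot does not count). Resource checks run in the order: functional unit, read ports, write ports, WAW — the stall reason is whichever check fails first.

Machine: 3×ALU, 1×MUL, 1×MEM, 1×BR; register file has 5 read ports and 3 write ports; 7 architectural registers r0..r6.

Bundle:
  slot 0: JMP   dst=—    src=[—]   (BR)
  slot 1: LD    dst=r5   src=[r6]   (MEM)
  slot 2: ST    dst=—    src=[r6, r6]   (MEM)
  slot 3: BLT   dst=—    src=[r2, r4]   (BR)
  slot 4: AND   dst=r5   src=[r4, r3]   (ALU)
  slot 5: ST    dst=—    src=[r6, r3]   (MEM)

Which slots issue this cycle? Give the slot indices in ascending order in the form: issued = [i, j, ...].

slot 0 (BR): ISSUE — free A3,Mu1,Ld1,B0 rp5 wp3
slot 1 (MEM): ISSUE — free A3,Mu1,Ld0,B0 rp4 wp2
slot 2 (MEM): stall FU — free A3,Mu1,Ld0,B0 rp4 wp2
slot 3 (BR): stall FU — free A3,Mu1,Ld0,B0 rp4 wp2
slot 4 (ALU): stall WAW — free A3,Mu1,Ld0,B0 rp4 wp2
slot 5 (MEM): stall FU — free A3,Mu1,Ld0,B0 rp4 wp2

issued = [0, 1]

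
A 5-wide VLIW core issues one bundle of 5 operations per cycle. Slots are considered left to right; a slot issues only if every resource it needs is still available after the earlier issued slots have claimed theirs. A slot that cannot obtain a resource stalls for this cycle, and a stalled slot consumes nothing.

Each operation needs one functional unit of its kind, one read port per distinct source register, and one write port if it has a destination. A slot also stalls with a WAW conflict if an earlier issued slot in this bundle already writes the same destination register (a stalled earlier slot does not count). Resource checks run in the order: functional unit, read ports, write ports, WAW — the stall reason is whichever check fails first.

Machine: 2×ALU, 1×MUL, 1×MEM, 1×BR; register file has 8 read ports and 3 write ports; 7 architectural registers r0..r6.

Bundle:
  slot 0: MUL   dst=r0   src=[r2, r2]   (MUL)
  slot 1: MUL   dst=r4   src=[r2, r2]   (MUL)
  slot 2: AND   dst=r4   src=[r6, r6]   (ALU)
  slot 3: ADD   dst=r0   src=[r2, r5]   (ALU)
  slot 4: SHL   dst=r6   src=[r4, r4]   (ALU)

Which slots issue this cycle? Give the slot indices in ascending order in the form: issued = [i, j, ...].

slot 0 (MUL): ISSUE — free A2,Mu0,Ld1,B1 rp7 wp2
slot 1 (MUL): stall FU — free A2,Mu0,Ld1,B1 rp7 wp2
slot 2 (ALU): ISSUE — free A1,Mu0,Ld1,B1 rp6 wp1
slot 3 (ALU): stall WAW — free A1,Mu0,Ld1,B1 rp6 wp1
slot 4 (ALU): ISSUE — free A0,Mu0,Ld1,B1 rp5 wp0

issued = [0, 2, 4]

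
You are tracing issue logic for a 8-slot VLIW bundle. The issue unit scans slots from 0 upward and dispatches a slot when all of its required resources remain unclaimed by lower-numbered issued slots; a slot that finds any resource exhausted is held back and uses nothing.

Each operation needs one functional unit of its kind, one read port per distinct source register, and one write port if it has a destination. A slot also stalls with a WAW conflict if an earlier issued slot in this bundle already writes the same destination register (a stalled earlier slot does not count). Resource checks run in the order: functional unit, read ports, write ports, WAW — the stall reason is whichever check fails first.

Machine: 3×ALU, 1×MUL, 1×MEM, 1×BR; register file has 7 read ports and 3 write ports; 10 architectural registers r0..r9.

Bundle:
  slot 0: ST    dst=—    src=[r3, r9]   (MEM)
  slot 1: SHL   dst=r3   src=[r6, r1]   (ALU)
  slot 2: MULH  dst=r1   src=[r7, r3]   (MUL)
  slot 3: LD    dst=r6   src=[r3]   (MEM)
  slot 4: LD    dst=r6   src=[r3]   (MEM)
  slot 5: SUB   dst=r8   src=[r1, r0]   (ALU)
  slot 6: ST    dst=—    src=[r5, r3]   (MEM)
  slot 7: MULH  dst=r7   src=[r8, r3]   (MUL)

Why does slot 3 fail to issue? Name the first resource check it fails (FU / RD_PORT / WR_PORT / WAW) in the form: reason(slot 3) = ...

reason(slot 3) = FU

(0) want 1×MEM +2rd +0wr — yes → AL3|MU1|ME0|BR1|rd5|wr3
(1) want 1×ALU +2rd +1wr — yes → AL2|MU1|ME0|BR1|rd3|wr2
(2) want 1×MUL +2rd +1wr — yes → AL2|MU0|ME0|BR1|rd1|wr1
(3) want 1×MEM +1rd +1wr — FU → AL2|MU0|ME0|BR1|rd1|wr1
(4) want 1×MEM +1rd +1wr — FU → AL2|MU0|ME0|BR1|rd1|wr1
(5) want 1×ALU +2rd +1wr — RD_PORT → AL2|MU0|ME0|BR1|rd1|wr1
(6) want 1×MEM +2rd +0wr — FU → AL2|MU0|ME0|BR1|rd1|wr1
(7) want 1×MUL +2rd +1wr — FU → AL2|MU0|ME0|BR1|rd1|wr1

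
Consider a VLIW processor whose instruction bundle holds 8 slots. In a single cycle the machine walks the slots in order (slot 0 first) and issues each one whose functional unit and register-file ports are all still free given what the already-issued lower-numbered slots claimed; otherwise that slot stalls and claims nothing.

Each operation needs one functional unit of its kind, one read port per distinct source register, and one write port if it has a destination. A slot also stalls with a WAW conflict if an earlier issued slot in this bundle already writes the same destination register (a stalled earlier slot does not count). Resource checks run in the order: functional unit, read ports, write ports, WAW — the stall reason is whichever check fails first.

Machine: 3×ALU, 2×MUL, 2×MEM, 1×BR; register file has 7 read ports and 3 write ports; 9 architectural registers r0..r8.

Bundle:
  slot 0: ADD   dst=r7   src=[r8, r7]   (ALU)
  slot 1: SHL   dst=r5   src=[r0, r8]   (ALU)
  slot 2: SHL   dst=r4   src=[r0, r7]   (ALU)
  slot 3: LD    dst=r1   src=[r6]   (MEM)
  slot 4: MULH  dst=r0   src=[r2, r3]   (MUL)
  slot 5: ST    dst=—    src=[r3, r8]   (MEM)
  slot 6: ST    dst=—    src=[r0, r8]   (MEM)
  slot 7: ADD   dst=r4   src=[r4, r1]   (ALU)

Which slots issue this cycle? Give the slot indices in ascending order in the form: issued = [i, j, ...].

issued = [0, 1, 2]

#0 ALU src=r8,r7 dispatched  <A:2 Mu:2 Ld:2 B:1 rd:5 wr:2>
#1 ALU src=r0,r8 dispatched  <A:1 Mu:2 Ld:2 B:1 rd:3 wr:1>
#2 ALU src=r0,r7 dispatched  <A:0 Mu:2 Ld:2 B:1 rd:1 wr:0>
#3 MEM src=r6 held:WR_PORT  <A:0 Mu:2 Ld:2 B:1 rd:1 wr:0>
#4 MUL src=r2,r3 held:RD_PORT  <A:0 Mu:2 Ld:2 B:1 rd:1 wr:0>
#5 MEM src=r3,r8 held:RD_PORT  <A:0 Mu:2 Ld:2 B:1 rd:1 wr:0>
#6 MEM src=r0,r8 held:RD_PORT  <A:0 Mu:2 Ld:2 B:1 rd:1 wr:0>
#7 ALU src=r4,r1 held:FU  <A:0 Mu:2 Ld:2 B:1 rd:1 wr:0>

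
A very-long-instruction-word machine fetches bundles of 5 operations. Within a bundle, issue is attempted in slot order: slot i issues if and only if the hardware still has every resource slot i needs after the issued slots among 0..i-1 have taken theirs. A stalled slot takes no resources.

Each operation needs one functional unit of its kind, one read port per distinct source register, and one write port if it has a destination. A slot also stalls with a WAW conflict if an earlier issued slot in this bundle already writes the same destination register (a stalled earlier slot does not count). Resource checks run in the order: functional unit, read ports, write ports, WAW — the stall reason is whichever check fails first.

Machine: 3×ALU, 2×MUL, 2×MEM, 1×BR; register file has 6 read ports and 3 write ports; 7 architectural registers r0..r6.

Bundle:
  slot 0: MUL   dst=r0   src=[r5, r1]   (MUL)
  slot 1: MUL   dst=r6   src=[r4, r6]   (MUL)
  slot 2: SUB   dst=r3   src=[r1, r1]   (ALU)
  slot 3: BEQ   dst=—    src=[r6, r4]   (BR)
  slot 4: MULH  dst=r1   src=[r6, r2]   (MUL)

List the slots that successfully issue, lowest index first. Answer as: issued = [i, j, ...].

#0 MUL src=r5,r1 dispatched  <A:3 Mu:1 Ld:2 B:1 rd:4 wr:2>
#1 MUL src=r4,r6 dispatched  <A:3 Mu:0 Ld:2 B:1 rd:2 wr:1>
#2 ALU src=r1,r1 dispatched  <A:2 Mu:0 Ld:2 B:1 rd:1 wr:0>
#3 BR src=r6,r4 held:RD_PORT  <A:2 Mu:0 Ld:2 B:1 rd:1 wr:0>
#4 MUL src=r6,r2 held:FU  <A:2 Mu:0 Ld:2 B:1 rd:1 wr:0>

issued = [0, 1, 2]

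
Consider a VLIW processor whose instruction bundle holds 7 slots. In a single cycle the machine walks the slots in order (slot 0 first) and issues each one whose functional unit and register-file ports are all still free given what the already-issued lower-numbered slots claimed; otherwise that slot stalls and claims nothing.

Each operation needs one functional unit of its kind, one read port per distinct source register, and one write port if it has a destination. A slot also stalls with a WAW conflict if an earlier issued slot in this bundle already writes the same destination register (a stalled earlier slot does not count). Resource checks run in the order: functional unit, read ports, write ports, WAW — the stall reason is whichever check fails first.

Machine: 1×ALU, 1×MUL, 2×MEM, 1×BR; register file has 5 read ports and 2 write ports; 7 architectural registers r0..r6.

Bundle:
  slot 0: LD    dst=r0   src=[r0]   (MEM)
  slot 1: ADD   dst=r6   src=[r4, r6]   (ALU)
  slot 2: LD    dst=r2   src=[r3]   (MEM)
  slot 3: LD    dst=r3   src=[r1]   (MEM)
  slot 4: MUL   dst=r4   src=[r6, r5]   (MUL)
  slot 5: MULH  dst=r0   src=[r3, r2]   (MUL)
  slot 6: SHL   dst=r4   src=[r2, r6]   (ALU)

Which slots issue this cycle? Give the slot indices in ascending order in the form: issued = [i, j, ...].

issued = [0, 1]

(0) want 1×MEM +1rd +1wr — yes → AL1|MU1|ME1|BR1|rd4|wr1
(1) want 1×ALU +2rd +1wr — yes → AL0|MU1|ME1|BR1|rd2|wr0
(2) want 1×MEM +1rd +1wr — WR_PORT → AL0|MU1|ME1|BR1|rd2|wr0
(3) want 1×MEM +1rd +1wr — WR_PORT → AL0|MU1|ME1|BR1|rd2|wr0
(4) want 1×MUL +2rd +1wr — WR_PORT → AL0|MU1|ME1|BR1|rd2|wr0
(5) want 1×MUL +2rd +1wr — WR_PORT → AL0|MU1|ME1|BR1|rd2|wr0
(6) want 1×ALU +2rd +1wr — FU → AL0|MU1|ME1|BR1|rd2|wr0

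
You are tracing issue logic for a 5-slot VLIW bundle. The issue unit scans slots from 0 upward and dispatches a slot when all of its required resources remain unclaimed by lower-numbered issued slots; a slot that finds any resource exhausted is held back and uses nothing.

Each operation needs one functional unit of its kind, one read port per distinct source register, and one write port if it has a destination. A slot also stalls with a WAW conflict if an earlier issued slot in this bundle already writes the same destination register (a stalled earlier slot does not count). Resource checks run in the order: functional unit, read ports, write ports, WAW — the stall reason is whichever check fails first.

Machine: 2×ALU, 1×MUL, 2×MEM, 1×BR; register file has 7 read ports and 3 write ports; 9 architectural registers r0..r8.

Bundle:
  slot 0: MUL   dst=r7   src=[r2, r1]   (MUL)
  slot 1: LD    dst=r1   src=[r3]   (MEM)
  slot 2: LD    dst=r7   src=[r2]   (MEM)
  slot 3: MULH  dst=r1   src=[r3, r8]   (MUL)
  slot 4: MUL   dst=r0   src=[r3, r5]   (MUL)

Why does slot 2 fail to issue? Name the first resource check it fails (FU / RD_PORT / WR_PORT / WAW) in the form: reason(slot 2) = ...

reason(slot 2) = WAW

[0] MUL needs rd=2 wr=1: ok; after: ALU=2 MUL=0 MEM=2 BR=1, R=5, W=2
[1] MEM needs rd=1 wr=1: ok; after: ALU=2 MUL=0 MEM=1 BR=1, R=4, W=1
[2] MEM needs rd=1 wr=1: WAW; after: ALU=2 MUL=0 MEM=1 BR=1, R=4, W=1
[3] MUL needs rd=2 wr=1: FU; after: ALU=2 MUL=0 MEM=1 BR=1, R=4, W=1
[4] MUL needs rd=2 wr=1: FU; after: ALU=2 MUL=0 MEM=1 BR=1, R=4, W=1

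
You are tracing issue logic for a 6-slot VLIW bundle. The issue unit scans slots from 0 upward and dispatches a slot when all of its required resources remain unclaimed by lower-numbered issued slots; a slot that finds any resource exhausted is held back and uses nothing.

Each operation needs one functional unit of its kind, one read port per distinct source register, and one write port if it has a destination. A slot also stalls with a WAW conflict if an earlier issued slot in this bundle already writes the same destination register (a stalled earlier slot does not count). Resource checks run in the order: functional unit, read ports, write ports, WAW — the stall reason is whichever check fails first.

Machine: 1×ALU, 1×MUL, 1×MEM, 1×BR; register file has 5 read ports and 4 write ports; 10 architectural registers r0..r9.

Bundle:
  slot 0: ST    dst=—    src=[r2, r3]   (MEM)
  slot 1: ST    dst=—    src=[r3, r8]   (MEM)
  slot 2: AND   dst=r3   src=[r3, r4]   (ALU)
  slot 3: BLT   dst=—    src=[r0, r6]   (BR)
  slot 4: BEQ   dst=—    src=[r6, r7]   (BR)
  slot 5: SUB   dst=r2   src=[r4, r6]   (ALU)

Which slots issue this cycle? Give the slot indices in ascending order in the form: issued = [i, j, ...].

(0) want 1×MEM +2rd +0wr — yes → AL1|MU1|ME0|BR1|rd3|wr4
(1) want 1×MEM +2rd +0wr — FU → AL1|MU1|ME0|BR1|rd3|wr4
(2) want 1×ALU +2rd +1wr — yes → AL0|MU1|ME0|BR1|rd1|wr3
(3) want 1×BR +2rd +0wr — RD_PORT → AL0|MU1|ME0|BR1|rd1|wr3
(4) want 1×BR +2rd +0wr — RD_PORT → AL0|MU1|ME0|BR1|rd1|wr3
(5) want 1×ALU +2rd +1wr — FU → AL0|MU1|ME0|BR1|rd1|wr3

issued = [0, 2]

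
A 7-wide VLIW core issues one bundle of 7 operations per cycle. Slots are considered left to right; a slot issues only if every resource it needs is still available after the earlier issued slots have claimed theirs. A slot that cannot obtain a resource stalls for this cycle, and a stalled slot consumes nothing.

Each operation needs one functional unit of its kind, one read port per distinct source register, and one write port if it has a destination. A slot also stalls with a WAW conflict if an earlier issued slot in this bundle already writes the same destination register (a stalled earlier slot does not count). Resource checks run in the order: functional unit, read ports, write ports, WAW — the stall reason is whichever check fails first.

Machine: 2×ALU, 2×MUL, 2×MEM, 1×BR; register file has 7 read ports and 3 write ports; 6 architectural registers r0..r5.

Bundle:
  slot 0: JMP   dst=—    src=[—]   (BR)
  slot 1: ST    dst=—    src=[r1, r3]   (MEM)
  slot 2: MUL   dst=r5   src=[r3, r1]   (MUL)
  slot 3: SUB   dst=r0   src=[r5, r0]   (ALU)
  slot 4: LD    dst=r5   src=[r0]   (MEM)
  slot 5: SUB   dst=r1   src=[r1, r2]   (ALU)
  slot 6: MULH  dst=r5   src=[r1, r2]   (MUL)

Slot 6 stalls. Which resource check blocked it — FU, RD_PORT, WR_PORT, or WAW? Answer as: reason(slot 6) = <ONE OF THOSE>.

  0. BR ⇒ go  {2A/2Mu/2Ld/0B | 7r 3w}
  1. MEM ⇒ go  {2A/2Mu/1Ld/0B | 5r 3w}
  2. MUL→r5 ⇒ go  {2A/1Mu/1Ld/0B | 3r 2w}
  3. ALU→r0 ⇒ go  {1A/1Mu/1Ld/0B | 1r 1w}
  4. MEM→r5 ⇒ no(WAW)  {1A/1Mu/1Ld/0B | 1r 1w}
  5. ALU→r1 ⇒ no(RD_PORT)  {1A/1Mu/1Ld/0B | 1r 1w}
  6. MUL→r5 ⇒ no(RD_PORT)  {1A/1Mu/1Ld/0B | 1r 1w}

reason(slot 6) = RD_PORT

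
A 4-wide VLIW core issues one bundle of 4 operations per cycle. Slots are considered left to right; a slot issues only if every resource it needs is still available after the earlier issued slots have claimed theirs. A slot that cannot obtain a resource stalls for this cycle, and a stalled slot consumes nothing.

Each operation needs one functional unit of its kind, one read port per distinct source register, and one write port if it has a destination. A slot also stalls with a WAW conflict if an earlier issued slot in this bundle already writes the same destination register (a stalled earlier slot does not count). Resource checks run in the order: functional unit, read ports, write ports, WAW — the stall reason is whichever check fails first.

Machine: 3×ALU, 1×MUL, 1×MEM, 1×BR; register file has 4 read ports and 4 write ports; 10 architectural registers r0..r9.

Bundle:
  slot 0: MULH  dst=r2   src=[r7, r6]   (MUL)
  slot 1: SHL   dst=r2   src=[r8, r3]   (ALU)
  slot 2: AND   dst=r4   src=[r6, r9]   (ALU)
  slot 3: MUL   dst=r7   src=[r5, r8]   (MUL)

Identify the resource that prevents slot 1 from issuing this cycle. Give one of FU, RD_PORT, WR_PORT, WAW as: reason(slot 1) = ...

reason(slot 1) = WAW

slot 0 (MUL): ISSUE — free A3,Mu0,Ld1,B1 rp2 wp3
slot 1 (ALU): stall WAW — free A3,Mu0,Ld1,B1 rp2 wp3
slot 2 (ALU): ISSUE — free A2,Mu0,Ld1,B1 rp0 wp2
slot 3 (MUL): stall FU — free A2,Mu0,Ld1,B1 rp0 wp2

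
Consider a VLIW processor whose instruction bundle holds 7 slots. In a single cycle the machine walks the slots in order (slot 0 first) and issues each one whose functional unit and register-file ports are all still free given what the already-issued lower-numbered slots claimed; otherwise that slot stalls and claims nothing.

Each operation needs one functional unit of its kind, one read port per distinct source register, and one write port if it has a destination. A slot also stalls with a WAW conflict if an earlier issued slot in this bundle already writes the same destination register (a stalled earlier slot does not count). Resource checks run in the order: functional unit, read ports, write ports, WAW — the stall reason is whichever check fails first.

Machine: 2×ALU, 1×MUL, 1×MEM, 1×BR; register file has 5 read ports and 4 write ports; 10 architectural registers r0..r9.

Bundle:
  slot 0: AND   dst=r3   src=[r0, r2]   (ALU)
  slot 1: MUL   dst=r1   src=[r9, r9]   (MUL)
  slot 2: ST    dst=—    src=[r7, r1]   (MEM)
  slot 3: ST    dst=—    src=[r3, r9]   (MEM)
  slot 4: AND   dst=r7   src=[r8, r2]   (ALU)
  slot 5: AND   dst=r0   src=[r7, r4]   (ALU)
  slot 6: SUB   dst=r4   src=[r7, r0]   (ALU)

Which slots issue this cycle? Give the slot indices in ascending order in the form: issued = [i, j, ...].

[0] ALU needs rd=2 wr=1: ok; after: ALU=1 MUL=1 MEM=1 BR=1, R=3, W=3
[1] MUL needs rd=1 wr=1: ok; after: ALU=1 MUL=0 MEM=1 BR=1, R=2, W=2
[2] MEM needs rd=2 wr=0: ok; after: ALU=1 MUL=0 MEM=0 BR=1, R=0, W=2
[3] MEM needs rd=2 wr=0: FU; after: ALU=1 MUL=0 MEM=0 BR=1, R=0, W=2
[4] ALU needs rd=2 wr=1: RD_PORT; after: ALU=1 MUL=0 MEM=0 BR=1, R=0, W=2
[5] ALU needs rd=2 wr=1: RD_PORT; after: ALU=1 MUL=0 MEM=0 BR=1, R=0, W=2
[6] ALU needs rd=2 wr=1: RD_PORT; after: ALU=1 MUL=0 MEM=0 BR=1, R=0, W=2

issued = [0, 1, 2]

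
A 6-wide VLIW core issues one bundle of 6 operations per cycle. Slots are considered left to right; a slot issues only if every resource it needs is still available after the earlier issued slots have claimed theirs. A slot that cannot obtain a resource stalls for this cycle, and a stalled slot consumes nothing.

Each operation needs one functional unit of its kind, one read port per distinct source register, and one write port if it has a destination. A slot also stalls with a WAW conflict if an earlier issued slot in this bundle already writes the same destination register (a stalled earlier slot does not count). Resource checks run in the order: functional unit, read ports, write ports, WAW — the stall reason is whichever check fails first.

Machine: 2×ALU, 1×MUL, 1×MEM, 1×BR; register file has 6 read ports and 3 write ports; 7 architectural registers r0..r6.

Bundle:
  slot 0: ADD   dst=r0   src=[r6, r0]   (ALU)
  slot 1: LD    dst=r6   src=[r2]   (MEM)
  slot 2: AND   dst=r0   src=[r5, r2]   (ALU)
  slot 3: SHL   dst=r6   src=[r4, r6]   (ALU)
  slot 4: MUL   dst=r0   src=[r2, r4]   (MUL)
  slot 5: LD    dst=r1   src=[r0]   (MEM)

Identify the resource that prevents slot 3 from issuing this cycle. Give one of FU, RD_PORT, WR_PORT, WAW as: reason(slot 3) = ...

#0 ALU src=r6,r0 dispatched  <A:1 Mu:1 Ld:1 B:1 rd:4 wr:2>
#1 MEM src=r2 dispatched  <A:1 Mu:1 Ld:0 B:1 rd:3 wr:1>
#2 ALU src=r5,r2 held:WAW  <A:1 Mu:1 Ld:0 B:1 rd:3 wr:1>
#3 ALU src=r4,r6 held:WAW  <A:1 Mu:1 Ld:0 B:1 rd:3 wr:1>
#4 MUL src=r2,r4 held:WAW  <A:1 Mu:1 Ld:0 B:1 rd:3 wr:1>
#5 MEM src=r0 held:FU  <A:1 Mu:1 Ld:0 B:1 rd:3 wr:1>

reason(slot 3) = WAW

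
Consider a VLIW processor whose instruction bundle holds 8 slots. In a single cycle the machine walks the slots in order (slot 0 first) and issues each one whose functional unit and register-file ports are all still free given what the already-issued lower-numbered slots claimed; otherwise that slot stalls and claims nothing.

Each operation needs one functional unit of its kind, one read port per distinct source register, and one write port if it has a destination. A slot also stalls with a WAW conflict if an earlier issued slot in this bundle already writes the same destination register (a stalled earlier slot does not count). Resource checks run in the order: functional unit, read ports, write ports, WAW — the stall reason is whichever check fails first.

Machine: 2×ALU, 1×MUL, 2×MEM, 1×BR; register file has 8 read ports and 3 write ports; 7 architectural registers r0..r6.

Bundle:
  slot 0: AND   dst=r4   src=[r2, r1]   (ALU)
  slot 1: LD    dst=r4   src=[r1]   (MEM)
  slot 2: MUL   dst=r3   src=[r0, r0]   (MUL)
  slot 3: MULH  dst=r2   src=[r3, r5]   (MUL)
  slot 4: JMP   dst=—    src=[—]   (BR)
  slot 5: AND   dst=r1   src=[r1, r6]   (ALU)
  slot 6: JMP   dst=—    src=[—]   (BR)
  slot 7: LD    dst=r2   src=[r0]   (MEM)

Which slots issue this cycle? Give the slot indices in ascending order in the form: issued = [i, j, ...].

  0. ALU→r4 ⇒ go  {1A/1Mu/2Ld/1B | 6r 2w}
  1. MEM→r4 ⇒ no(WAW)  {1A/1Mu/2Ld/1B | 6r 2w}
  2. MUL→r3 ⇒ go  {1A/0Mu/2Ld/1B | 5r 1w}
  3. MUL→r2 ⇒ no(FU)  {1A/0Mu/2Ld/1B | 5r 1w}
  4. BR ⇒ go  {1A/0Mu/2Ld/0B | 5r 1w}
  5. ALU→r1 ⇒ go  {0A/0Mu/2Ld/0B | 3r 0w}
  6. BR ⇒ no(FU)  {0A/0Mu/2Ld/0B | 3r 0w}
  7. MEM→r2 ⇒ no(WR_PORT)  {0A/0Mu/2Ld/0B | 3r 0w}

issued = [0, 2, 4, 5]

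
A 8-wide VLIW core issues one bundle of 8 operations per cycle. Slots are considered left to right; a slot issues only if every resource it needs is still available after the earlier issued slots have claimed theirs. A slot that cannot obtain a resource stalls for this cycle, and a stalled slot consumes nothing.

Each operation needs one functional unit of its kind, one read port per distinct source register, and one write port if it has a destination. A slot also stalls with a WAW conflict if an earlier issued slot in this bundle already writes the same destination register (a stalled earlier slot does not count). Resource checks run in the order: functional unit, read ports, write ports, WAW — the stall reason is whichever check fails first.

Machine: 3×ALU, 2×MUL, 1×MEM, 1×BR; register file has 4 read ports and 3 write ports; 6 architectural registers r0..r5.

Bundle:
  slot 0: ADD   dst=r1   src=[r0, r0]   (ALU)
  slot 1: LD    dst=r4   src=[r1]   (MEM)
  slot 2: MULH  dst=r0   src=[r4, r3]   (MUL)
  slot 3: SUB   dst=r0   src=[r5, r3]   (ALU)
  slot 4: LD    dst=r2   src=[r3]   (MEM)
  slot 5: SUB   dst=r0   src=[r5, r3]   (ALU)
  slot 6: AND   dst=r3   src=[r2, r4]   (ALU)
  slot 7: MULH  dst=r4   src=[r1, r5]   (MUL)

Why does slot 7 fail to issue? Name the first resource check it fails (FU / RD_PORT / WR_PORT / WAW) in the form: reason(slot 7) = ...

[0] ALU needs rd=1 wr=1: ok; after: ALU=2 MUL=2 MEM=1 BR=1, R=3, W=2
[1] MEM needs rd=1 wr=1: ok; after: ALU=2 MUL=2 MEM=0 BR=1, R=2, W=1
[2] MUL needs rd=2 wr=1: ok; after: ALU=2 MUL=1 MEM=0 BR=1, R=0, W=0
[3] ALU needs rd=2 wr=1: RD_PORT; after: ALU=2 MUL=1 MEM=0 BR=1, R=0, W=0
[4] MEM needs rd=1 wr=1: FU; after: ALU=2 MUL=1 MEM=0 BR=1, R=0, W=0
[5] ALU needs rd=2 wr=1: RD_PORT; after: ALU=2 MUL=1 MEM=0 BR=1, R=0, W=0
[6] ALU needs rd=2 wr=1: RD_PORT; after: ALU=2 MUL=1 MEM=0 BR=1, R=0, W=0
[7] MUL needs rd=2 wr=1: RD_PORT; after: ALU=2 MUL=1 MEM=0 BR=1, R=0, W=0

reason(slot 7) = RD_PORT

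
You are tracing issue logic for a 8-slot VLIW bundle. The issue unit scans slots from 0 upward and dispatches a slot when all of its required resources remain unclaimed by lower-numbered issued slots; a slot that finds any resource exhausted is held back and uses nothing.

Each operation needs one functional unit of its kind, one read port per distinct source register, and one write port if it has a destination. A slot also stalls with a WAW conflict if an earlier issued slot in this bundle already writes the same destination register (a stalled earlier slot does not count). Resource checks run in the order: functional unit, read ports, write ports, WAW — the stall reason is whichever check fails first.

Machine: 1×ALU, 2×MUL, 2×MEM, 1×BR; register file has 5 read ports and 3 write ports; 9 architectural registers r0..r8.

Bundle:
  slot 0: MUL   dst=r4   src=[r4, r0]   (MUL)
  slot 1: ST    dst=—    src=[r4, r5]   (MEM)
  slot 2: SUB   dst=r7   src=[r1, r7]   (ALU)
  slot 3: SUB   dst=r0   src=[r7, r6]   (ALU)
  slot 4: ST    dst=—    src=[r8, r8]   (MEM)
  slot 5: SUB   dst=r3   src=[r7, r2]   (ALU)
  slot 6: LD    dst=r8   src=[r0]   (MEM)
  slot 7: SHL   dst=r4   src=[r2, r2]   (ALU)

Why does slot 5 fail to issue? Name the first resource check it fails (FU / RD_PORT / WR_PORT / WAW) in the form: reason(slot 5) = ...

reason(slot 5) = RD_PORT

#0 MUL src=r4,r0 dispatched  <A:1 Mu:1 Ld:2 B:1 rd:3 wr:2>
#1 MEM src=r4,r5 dispatched  <A:1 Mu:1 Ld:1 B:1 rd:1 wr:2>
#2 ALU src=r1,r7 held:RD_PORT  <A:1 Mu:1 Ld:1 B:1 rd:1 wr:2>
#3 ALU src=r7,r6 held:RD_PORT  <A:1 Mu:1 Ld:1 B:1 rd:1 wr:2>
#4 MEM src=r8,r8 dispatched  <A:1 Mu:1 Ld:0 B:1 rd:0 wr:2>
#5 ALU src=r7,r2 held:RD_PORT  <A:1 Mu:1 Ld:0 B:1 rd:0 wr:2>
#6 MEM src=r0 held:FU  <A:1 Mu:1 Ld:0 B:1 rd:0 wr:2>
#7 ALU src=r2,r2 held:RD_PORT  <A:1 Mu:1 Ld:0 B:1 rd:0 wr:2>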